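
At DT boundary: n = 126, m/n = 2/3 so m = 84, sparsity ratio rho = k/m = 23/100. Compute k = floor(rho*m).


m = 2/3*126 = 84.
rho = 23/100.
rho*m = 23/100*84 = 19.32.
k = floor(19.32) = 19.

19


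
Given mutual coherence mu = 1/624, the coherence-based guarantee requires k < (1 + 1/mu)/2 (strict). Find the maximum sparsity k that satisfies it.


1/mu = 624.
1 + 1/mu = 625.
(1 + 1/mu)/2 = 312.5 is not an integer, so k_max = floor(312.5) = 312.

312


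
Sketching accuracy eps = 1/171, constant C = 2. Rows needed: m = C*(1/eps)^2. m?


1/eps = 171.
(1/eps)^2 = 29241.
m = 2*29241 = 58482.

58482


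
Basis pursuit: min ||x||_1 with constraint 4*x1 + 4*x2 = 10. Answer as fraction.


Axis intercepts:
  x1 = 5/2, x2 = 0: L1 = 5/2
  x1 = 0, x2 = 5/2: L1 = 5/2
x* = (5/2, 0)
||x*||_1 = 5/2.

5/2


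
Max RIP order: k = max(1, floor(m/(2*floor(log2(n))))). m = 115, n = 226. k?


floor(log2(226)) = 7.
2*7 = 14.
m/(2*floor(log2(n))) = 115/14 ≈ 8.2143.
floor = 8.
k = max(1, 8) = 8.

8


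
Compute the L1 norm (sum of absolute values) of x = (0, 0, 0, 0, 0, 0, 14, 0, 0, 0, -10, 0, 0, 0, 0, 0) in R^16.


Non-zero entries: [(6, 14), (10, -10)]
Absolute values: [14, 10]
||x||_1 = sum = 24.

24


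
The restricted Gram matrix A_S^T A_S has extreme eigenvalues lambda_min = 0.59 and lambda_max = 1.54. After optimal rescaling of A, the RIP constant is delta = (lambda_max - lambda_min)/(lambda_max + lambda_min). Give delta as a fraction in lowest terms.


lambda_max - lambda_min = 1.54 - 0.59 = 0.95.
lambda_max + lambda_min = 1.54 + 0.59 = 2.13.
delta = 0.95/2.13 = 95/213.

95/213


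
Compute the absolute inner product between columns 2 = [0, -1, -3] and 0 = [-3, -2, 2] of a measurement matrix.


Inner product: 0*-3 + -1*-2 + -3*2
Products: [0, 2, -6]
Sum = -4.
|dot| = 4.

4


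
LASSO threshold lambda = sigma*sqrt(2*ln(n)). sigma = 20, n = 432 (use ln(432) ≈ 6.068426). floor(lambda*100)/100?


ln(432) ≈ 6.068426.
2*ln(n) ≈ 12.136852.
sqrt(2*ln(n)) ≈ sqrt(12.136852) ≈ 3.483799.
lambda ≈ 20*3.483799 = 69.67598.
floor(lambda*100)/100 = 69.67.

69.67


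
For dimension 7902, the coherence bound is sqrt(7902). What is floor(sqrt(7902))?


88^2 = 7744 <= 7902 < 7921 = 89^2, so 88 <= sqrt(7902) < 89.
floor(sqrt(7902)) = 88.

88


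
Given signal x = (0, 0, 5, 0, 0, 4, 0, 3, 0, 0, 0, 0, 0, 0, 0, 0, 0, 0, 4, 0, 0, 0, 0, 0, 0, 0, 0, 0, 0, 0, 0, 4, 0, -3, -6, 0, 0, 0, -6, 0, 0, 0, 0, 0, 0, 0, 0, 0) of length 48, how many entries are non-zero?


Non-zero positions: [2, 5, 7, 18, 31, 33, 34, 38].
Sparsity = 8.

8


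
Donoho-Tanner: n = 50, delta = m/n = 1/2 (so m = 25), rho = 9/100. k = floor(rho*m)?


m = 1/2*50 = 25.
rho = 9/100.
rho*m = 9/100*25 = 2.25.
k = floor(2.25) = 2.

2


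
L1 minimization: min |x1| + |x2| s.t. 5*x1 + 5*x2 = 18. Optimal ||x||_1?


Axis intercepts:
  x1 = 18/5, x2 = 0: L1 = 18/5
  x1 = 0, x2 = 18/5: L1 = 18/5
x* = (18/5, 0)
||x*||_1 = 18/5.

18/5


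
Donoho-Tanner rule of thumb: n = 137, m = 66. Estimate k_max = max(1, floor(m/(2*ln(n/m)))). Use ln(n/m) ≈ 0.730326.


n/m = 137/66.
ln(n/m) ≈ 0.730326.
2*ln(n/m) ≈ 1.460652.
m/(2*ln(n/m)) ≈ 66/1.460652 ≈ 45.1853.
floor = 45.
k_max = max(1, 45) = 45.

45


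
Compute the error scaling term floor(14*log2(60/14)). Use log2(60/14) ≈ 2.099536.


log2(n/k) = log2(60/14) ≈ 2.099536.
k*log2(n/k) ≈ 14*2.099536 = 29.393504.
floor(29.393504) = 29.

29


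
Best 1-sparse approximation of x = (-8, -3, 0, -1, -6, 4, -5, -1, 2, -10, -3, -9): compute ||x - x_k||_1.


Sorted |x_i| descending: [10, 9, 8, 6, 5, 4, 3, 3, 2, 1, 1, 0]
Keep top 1: [10]
Tail entries: [9, 8, 6, 5, 4, 3, 3, 2, 1, 1, 0]
L1 error = sum of tail = 42.

42


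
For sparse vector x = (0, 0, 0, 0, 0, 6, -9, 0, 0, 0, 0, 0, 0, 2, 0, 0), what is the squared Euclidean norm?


Non-zero entries: [(5, 6), (6, -9), (13, 2)]
Squares: [36, 81, 4]
||x||_2^2 = sum = 121.

121


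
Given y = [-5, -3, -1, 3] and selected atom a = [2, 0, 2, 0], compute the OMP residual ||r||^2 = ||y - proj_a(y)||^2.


a^T a = 8.
a^T y = -12.
coeff = -12/8 = -3/2.
||r||^2 = 26.

26


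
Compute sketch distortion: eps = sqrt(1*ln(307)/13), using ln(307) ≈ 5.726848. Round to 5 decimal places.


ln(307) ≈ 5.726848.
1*ln(N)/m ≈ 1*5.726848/13 ≈ 0.44052677.
eps = sqrt(0.44052677) ≈ 0.6637219 ≈ 0.66372.

0.66372


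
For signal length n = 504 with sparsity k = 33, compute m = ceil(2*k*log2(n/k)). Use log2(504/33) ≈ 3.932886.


log2(n/k) = log2(504/33) ≈ 3.932886.
2*k*log2(n/k) ≈ 2*33*3.932886 = 259.570476.
m = ceil(259.570476) = 260.

260


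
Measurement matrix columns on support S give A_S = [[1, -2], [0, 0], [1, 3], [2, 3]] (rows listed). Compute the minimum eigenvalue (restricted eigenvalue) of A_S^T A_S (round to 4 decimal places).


A_S^T A_S = [[6, 7], [7, 22]].
trace = 28.
det = 83.
disc = trace^2 - 4*det = 784 - 4*83 = 452.
sqrt(452) ≈ 21.260292.
lam_min = (28 - sqrt(452))/2 ≈ (28 - 21.260292)/2 = 3.369854 ≈ 3.3699.

3.3699


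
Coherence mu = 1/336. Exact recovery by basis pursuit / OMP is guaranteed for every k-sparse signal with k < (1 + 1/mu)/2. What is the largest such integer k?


1/mu = 336.
1 + 1/mu = 337.
(1 + 1/mu)/2 = 168.5 is not an integer, so k_max = floor(168.5) = 168.

168


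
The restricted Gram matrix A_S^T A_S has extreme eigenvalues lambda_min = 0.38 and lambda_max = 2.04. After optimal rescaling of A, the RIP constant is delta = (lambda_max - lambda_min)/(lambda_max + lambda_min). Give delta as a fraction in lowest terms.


lambda_max - lambda_min = 2.04 - 0.38 = 1.66.
lambda_max + lambda_min = 2.04 + 0.38 = 2.42.
delta = 1.66/2.42 = 166/242 = 83/121.

83/121


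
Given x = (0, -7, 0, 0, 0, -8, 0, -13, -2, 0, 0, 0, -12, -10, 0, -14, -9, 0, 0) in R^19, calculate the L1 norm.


Non-zero entries: [(1, -7), (5, -8), (7, -13), (8, -2), (12, -12), (13, -10), (15, -14), (16, -9)]
Absolute values: [7, 8, 13, 2, 12, 10, 14, 9]
||x||_1 = sum = 75.

75


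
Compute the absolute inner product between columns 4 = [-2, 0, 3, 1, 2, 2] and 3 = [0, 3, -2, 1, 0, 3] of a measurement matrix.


Inner product: -2*0 + 0*3 + 3*-2 + 1*1 + 2*0 + 2*3
Products: [0, 0, -6, 1, 0, 6]
Sum = 1.
|dot| = 1.

1


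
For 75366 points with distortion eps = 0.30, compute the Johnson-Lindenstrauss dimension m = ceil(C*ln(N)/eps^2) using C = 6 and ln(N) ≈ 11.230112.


ln(75366) ≈ 11.230112.
eps^2 = 0.30^2 = 0.09.
C*ln(N)/eps^2 ≈ 6*11.230112/0.09 ≈ 748.6741.
m = ceil(748.6741) = 749.

749


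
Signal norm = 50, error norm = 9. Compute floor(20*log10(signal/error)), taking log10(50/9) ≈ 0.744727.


||x||/||e|| = 50/9.
log10(50/9) ≈ 0.744727.
20*log10(||x||/||e||) ≈ 20*0.744727 = 14.89454.
floor(14.89454) = 14.

14


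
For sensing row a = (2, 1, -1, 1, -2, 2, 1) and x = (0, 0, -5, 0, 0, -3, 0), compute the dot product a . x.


Non-zero terms: ['-1*-5', '2*-3']
Products: [5, -6]
y = sum = -1.

-1


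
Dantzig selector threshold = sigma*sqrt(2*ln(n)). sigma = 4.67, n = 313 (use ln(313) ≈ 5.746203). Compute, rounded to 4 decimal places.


ln(313) ≈ 5.746203.
2*ln(n) ≈ 11.492406.
sqrt(2*ln(n)) ≈ sqrt(11.492406) ≈ 3.390045.
threshold ≈ 4.67*3.390045 = 15.83151015 ≈ 15.8315.

15.8315


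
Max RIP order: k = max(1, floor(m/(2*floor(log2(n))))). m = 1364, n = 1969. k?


floor(log2(1969)) = 10.
2*10 = 20.
m/(2*floor(log2(n))) = 1364/20 ≈ 68.2.
floor = 68.
k = max(1, 68) = 68.

68


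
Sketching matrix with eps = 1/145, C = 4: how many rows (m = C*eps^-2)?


1/eps = 145.
(1/eps)^2 = 21025.
m = 4*21025 = 84100.

84100


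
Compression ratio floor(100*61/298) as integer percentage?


100*m/n = 100*61/298 ≈ 20.4698.
floor = 20.

20


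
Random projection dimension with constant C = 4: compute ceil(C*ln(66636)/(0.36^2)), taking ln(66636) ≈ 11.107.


ln(66636) ≈ 11.107.
eps^2 = 0.36^2 = 0.1296.
C*ln(N)/eps^2 ≈ 4*11.107/0.1296 ≈ 342.8086.
m = ceil(342.8086) = 343.

343


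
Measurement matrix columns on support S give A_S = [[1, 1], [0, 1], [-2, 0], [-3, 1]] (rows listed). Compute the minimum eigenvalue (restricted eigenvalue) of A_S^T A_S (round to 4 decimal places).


A_S^T A_S = [[14, -2], [-2, 3]].
trace = 17.
det = 38.
disc = trace^2 - 4*det = 289 - 4*38 = 137.
sqrt(137) ≈ 11.704700.
lam_min = (17 - sqrt(137))/2 ≈ (17 - 11.704700)/2 = 2.64765 ≈ 2.6477.

2.6477


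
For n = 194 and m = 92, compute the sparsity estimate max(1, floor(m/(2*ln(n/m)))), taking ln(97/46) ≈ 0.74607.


n/m = 194/92 = 97/46.
ln(n/m) ≈ 0.74607.
2*ln(n/m) ≈ 1.49214.
m/(2*ln(n/m)) ≈ 92/1.49214 ≈ 61.6564.
floor = 61.
k_max = max(1, 61) = 61.

61


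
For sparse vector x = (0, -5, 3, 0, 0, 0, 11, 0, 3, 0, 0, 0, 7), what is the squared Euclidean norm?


Non-zero entries: [(1, -5), (2, 3), (6, 11), (8, 3), (12, 7)]
Squares: [25, 9, 121, 9, 49]
||x||_2^2 = sum = 213.

213


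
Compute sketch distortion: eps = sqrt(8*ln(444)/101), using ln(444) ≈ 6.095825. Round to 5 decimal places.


ln(444) ≈ 6.095825.
8*ln(N)/m ≈ 8*6.095825/101 ≈ 0.48283762.
eps = sqrt(0.48283762) ≈ 0.6948652 ≈ 0.69487.

0.69487


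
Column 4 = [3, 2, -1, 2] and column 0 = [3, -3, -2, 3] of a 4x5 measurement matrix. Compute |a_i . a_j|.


Inner product: 3*3 + 2*-3 + -1*-2 + 2*3
Products: [9, -6, 2, 6]
Sum = 11.
|dot| = 11.

11


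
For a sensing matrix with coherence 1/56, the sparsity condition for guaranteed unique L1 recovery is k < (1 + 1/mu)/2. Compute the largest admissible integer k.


1/mu = 56.
1 + 1/mu = 57.
(1 + 1/mu)/2 = 28.5 is not an integer, so k_max = floor(28.5) = 28.

28


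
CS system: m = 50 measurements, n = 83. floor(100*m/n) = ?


100*m/n = 100*50/83 ≈ 60.241.
floor = 60.

60


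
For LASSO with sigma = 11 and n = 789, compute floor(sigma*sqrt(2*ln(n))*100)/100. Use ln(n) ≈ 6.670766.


ln(789) ≈ 6.670766.
2*ln(n) ≈ 13.341532.
sqrt(2*ln(n)) ≈ sqrt(13.341532) ≈ 3.652606.
lambda ≈ 11*3.652606 = 40.178666.
floor(lambda*100)/100 = 40.17.

40.17


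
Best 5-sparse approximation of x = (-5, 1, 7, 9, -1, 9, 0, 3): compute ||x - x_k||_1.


Sorted |x_i| descending: [9, 9, 7, 5, 3, 1, 1, 0]
Keep top 5: [9, 9, 7, 5, 3]
Tail entries: [1, 1, 0]
L1 error = sum of tail = 2.

2


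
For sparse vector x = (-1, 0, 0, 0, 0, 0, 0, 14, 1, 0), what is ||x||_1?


Non-zero entries: [(0, -1), (7, 14), (8, 1)]
Absolute values: [1, 14, 1]
||x||_1 = sum = 16.

16


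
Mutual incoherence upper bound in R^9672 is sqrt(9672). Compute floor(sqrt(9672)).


98^2 = 9604 <= 9672 < 9801 = 99^2, so 98 <= sqrt(9672) < 99.
floor(sqrt(9672)) = 98.

98


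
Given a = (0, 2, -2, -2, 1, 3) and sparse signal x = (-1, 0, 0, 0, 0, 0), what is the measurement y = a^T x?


Non-zero terms: ['0*-1']
Products: [0]
y = sum = 0.

0


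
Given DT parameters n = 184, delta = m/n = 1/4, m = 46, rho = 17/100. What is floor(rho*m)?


m = 1/4*184 = 46.
rho = 17/100.
rho*m = 17/100*46 = 7.82.
k = floor(7.82) = 7.

7


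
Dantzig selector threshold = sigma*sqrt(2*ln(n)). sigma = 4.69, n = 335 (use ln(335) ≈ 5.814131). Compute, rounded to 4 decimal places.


ln(335) ≈ 5.814131.
2*ln(n) ≈ 11.628262.
sqrt(2*ln(n)) ≈ sqrt(11.628262) ≈ 3.410024.
threshold ≈ 4.69*3.410024 = 15.99301256 ≈ 15.9930.

15.9930


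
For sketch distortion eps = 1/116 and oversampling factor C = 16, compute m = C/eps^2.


1/eps = 116.
(1/eps)^2 = 13456.
m = 16*13456 = 215296.

215296


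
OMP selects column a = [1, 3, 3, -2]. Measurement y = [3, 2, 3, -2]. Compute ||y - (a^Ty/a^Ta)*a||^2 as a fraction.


a^T a = 23.
a^T y = 22.
coeff = 22/23 = 22/23.
||r||^2 = 114/23.

114/23


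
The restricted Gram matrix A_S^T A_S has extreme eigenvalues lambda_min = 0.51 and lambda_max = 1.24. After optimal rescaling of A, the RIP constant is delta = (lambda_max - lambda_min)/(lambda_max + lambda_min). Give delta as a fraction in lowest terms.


lambda_max - lambda_min = 1.24 - 0.51 = 0.73.
lambda_max + lambda_min = 1.24 + 0.51 = 1.75.
delta = 0.73/1.75 = 73/175.

73/175


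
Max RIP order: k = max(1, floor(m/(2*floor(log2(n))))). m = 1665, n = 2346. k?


floor(log2(2346)) = 11.
2*11 = 22.
m/(2*floor(log2(n))) = 1665/22 ≈ 75.6818.
floor = 75.
k = max(1, 75) = 75.

75


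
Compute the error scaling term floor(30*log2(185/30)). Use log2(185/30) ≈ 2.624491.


log2(n/k) = log2(185/30) ≈ 2.624491.
k*log2(n/k) ≈ 30*2.624491 = 78.73473.
floor(78.73473) = 78.

78


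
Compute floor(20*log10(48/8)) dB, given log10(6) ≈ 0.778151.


||x||/||e|| = 48/8 = 6.
log10(6) ≈ 0.778151.
20*log10(||x||/||e||) ≈ 20*0.778151 = 15.56302.
floor(15.56302) = 15.

15


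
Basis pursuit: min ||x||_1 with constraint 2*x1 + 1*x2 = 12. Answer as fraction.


Axis intercepts:
  x1 = 6, x2 = 0: L1 = 6
  x1 = 0, x2 = 12: L1 = 12
x* = (6, 0)
||x*||_1 = 6.

6


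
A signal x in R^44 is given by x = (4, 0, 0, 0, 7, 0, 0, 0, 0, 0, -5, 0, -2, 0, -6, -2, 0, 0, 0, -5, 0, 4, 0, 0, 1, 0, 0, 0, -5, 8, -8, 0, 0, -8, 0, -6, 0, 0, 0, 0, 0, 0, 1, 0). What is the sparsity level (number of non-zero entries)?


Non-zero positions: [0, 4, 10, 12, 14, 15, 19, 21, 24, 28, 29, 30, 33, 35, 42].
Sparsity = 15.

15


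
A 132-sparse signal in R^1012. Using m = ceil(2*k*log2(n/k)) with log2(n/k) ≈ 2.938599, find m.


log2(n/k) = log2(1012/132) ≈ 2.938599.
2*k*log2(n/k) ≈ 2*132*2.938599 = 775.790136.
m = ceil(775.790136) = 776.

776


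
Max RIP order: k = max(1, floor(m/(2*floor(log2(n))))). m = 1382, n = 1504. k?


floor(log2(1504)) = 10.
2*10 = 20.
m/(2*floor(log2(n))) = 1382/20 ≈ 69.1.
floor = 69.
k = max(1, 69) = 69.

69


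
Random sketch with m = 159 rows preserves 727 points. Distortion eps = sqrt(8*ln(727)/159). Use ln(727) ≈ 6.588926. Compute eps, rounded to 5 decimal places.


ln(727) ≈ 6.588926.
8*ln(N)/m ≈ 8*6.588926/159 ≈ 0.33151829.
eps = sqrt(0.33151829) ≈ 0.5757762 ≈ 0.57578.

0.57578


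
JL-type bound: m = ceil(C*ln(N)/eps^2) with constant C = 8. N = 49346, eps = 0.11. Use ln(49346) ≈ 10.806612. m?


ln(49346) ≈ 10.806612.
eps^2 = 0.11^2 = 0.0121.
C*ln(N)/eps^2 ≈ 8*10.806612/0.0121 ≈ 7144.8674.
m = ceil(7144.8674) = 7145.

7145


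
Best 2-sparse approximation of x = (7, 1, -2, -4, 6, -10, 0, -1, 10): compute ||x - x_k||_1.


Sorted |x_i| descending: [10, 10, 7, 6, 4, 2, 1, 1, 0]
Keep top 2: [10, 10]
Tail entries: [7, 6, 4, 2, 1, 1, 0]
L1 error = sum of tail = 21.

21


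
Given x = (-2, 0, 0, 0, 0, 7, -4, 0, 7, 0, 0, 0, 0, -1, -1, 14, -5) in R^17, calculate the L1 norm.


Non-zero entries: [(0, -2), (5, 7), (6, -4), (8, 7), (13, -1), (14, -1), (15, 14), (16, -5)]
Absolute values: [2, 7, 4, 7, 1, 1, 14, 5]
||x||_1 = sum = 41.

41


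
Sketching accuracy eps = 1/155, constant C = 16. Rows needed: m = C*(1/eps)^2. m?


1/eps = 155.
(1/eps)^2 = 24025.
m = 16*24025 = 384400.

384400


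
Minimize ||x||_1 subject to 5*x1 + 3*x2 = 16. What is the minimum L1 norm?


Axis intercepts:
  x1 = 16/5, x2 = 0: L1 = 16/5
  x1 = 0, x2 = 16/3: L1 = 16/3
x* = (16/5, 0)
||x*||_1 = 16/5.

16/5


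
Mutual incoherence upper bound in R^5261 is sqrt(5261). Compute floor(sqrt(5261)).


72^2 = 5184 <= 5261 < 5329 = 73^2, so 72 <= sqrt(5261) < 73.
floor(sqrt(5261)) = 72.

72


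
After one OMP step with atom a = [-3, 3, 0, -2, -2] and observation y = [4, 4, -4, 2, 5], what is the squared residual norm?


a^T a = 26.
a^T y = -14.
coeff = -14/26 = -7/13.
||r||^2 = 903/13.

903/13


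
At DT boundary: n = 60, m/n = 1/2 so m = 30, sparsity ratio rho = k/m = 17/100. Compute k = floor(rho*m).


m = 1/2*60 = 30.
rho = 17/100.
rho*m = 17/100*30 = 5.1.
k = floor(5.1) = 5.

5


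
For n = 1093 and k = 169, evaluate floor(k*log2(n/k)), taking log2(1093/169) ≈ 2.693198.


log2(n/k) = log2(1093/169) ≈ 2.693198.
k*log2(n/k) ≈ 169*2.693198 = 455.150462.
floor(455.150462) = 455.

455


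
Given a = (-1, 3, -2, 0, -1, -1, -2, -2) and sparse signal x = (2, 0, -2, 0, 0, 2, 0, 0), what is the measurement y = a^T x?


Non-zero terms: ['-1*2', '-2*-2', '-1*2']
Products: [-2, 4, -2]
y = sum = 0.

0


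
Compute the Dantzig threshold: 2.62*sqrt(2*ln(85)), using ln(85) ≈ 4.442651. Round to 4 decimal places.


ln(85) ≈ 4.442651.
2*ln(n) ≈ 8.885302.
sqrt(2*ln(n)) ≈ sqrt(8.885302) ≈ 2.980822.
threshold ≈ 2.62*2.980822 = 7.80975364 ≈ 7.8098.

7.8098


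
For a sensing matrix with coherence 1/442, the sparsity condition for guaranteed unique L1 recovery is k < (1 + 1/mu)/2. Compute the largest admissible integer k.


1/mu = 442.
1 + 1/mu = 443.
(1 + 1/mu)/2 = 221.5 is not an integer, so k_max = floor(221.5) = 221.

221


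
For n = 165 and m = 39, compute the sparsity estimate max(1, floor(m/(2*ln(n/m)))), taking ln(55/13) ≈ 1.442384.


n/m = 165/39 = 55/13.
ln(n/m) ≈ 1.442384.
2*ln(n/m) ≈ 2.884768.
m/(2*ln(n/m)) ≈ 39/2.884768 ≈ 13.5193.
floor = 13.
k_max = max(1, 13) = 13.

13


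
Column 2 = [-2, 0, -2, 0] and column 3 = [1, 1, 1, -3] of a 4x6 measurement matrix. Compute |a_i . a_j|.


Inner product: -2*1 + 0*1 + -2*1 + 0*-3
Products: [-2, 0, -2, 0]
Sum = -4.
|dot| = 4.

4


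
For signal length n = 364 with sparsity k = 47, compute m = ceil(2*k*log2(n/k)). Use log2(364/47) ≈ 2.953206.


log2(n/k) = log2(364/47) ≈ 2.953206.
2*k*log2(n/k) ≈ 2*47*2.953206 = 277.601364.
m = ceil(277.601364) = 278.

278


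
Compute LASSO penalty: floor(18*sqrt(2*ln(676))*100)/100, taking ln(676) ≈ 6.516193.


ln(676) ≈ 6.516193.
2*ln(n) ≈ 13.032386.
sqrt(2*ln(n)) ≈ sqrt(13.032386) ≈ 3.61004.
lambda ≈ 18*3.61004 = 64.98072.
floor(lambda*100)/100 = 64.98.

64.98


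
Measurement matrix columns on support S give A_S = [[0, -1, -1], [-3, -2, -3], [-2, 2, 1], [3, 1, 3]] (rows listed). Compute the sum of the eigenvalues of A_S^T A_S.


Sum of eigenvalues of A_S^T A_S = trace(A_S^T A_S) = sum of squared column norms of A_S.
A_S^T A_S diagonal: [22, 10, 20].
trace = 22 + 10 + 20 = 52.

52


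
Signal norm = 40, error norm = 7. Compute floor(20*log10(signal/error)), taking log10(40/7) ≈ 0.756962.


||x||/||e|| = 40/7.
log10(40/7) ≈ 0.756962.
20*log10(||x||/||e||) ≈ 20*0.756962 = 15.13924.
floor(15.13924) = 15.

15


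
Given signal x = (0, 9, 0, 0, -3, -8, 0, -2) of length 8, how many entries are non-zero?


Non-zero positions: [1, 4, 5, 7].
Sparsity = 4.

4


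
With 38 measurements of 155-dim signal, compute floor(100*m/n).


100*m/n = 100*38/155 ≈ 24.5161.
floor = 24.

24


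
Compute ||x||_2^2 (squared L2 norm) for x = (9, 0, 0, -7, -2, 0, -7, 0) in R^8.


Non-zero entries: [(0, 9), (3, -7), (4, -2), (6, -7)]
Squares: [81, 49, 4, 49]
||x||_2^2 = sum = 183.

183


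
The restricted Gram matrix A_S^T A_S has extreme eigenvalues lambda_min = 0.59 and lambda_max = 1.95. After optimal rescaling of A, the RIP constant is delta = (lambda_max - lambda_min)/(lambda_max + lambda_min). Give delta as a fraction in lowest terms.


lambda_max - lambda_min = 1.95 - 0.59 = 1.36.
lambda_max + lambda_min = 1.95 + 0.59 = 2.54.
delta = 1.36/2.54 = 136/254 = 68/127.

68/127


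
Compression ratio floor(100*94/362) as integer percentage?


100*m/n = 100*94/362 ≈ 25.9669.
floor = 25.

25


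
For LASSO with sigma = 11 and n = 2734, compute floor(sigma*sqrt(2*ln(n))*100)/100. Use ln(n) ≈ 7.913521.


ln(2734) ≈ 7.913521.
2*ln(n) ≈ 15.827042.
sqrt(2*ln(n)) ≈ sqrt(15.827042) ≈ 3.978322.
lambda ≈ 11*3.978322 = 43.761542.
floor(lambda*100)/100 = 43.76.

43.76


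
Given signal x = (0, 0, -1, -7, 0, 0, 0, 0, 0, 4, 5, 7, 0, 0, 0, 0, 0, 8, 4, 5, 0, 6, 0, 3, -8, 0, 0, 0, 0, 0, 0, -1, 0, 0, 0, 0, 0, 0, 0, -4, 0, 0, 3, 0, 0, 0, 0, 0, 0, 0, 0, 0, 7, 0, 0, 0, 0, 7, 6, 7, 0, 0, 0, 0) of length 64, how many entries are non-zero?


Non-zero positions: [2, 3, 9, 10, 11, 17, 18, 19, 21, 23, 24, 31, 39, 42, 52, 57, 58, 59].
Sparsity = 18.

18


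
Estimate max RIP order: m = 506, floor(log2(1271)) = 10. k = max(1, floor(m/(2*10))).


floor(log2(1271)) = 10.
2*10 = 20.
m/(2*floor(log2(n))) = 506/20 ≈ 25.3.
floor = 25.
k = max(1, 25) = 25.

25


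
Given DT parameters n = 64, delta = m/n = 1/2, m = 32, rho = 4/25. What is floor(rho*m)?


m = 1/2*64 = 32.
rho = 4/25.
rho*m = 4/25*32 = 5.12.
k = floor(5.12) = 5.

5


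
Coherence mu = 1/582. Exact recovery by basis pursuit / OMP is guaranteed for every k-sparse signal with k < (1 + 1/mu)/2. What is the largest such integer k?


1/mu = 582.
1 + 1/mu = 583.
(1 + 1/mu)/2 = 291.5 is not an integer, so k_max = floor(291.5) = 291.

291


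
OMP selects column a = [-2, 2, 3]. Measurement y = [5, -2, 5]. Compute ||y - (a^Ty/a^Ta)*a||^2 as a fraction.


a^T a = 17.
a^T y = 1.
coeff = 1/17 = 1/17.
||r||^2 = 917/17.

917/17


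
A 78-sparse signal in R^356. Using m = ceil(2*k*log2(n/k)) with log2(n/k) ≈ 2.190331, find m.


log2(n/k) = log2(356/78) ≈ 2.190331.
2*k*log2(n/k) ≈ 2*78*2.190331 = 341.691636.
m = ceil(341.691636) = 342.

342


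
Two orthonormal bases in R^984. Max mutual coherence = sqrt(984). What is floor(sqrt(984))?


31^2 = 961 <= 984 < 1024 = 32^2, so 31 <= sqrt(984) < 32.
floor(sqrt(984)) = 31.

31


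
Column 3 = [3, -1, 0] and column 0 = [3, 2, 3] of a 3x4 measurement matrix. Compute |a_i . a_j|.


Inner product: 3*3 + -1*2 + 0*3
Products: [9, -2, 0]
Sum = 7.
|dot| = 7.

7


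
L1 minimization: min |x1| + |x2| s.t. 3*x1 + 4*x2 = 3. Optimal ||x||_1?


Axis intercepts:
  x1 = 1, x2 = 0: L1 = 1
  x1 = 0, x2 = 3/4: L1 = 3/4
x* = (0, 3/4)
||x*||_1 = 3/4.

3/4


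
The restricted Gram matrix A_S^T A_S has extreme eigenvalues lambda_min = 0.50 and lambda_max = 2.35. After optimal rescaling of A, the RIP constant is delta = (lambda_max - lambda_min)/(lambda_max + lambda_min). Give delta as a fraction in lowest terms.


lambda_max - lambda_min = 2.35 - 0.50 = 1.85.
lambda_max + lambda_min = 2.35 + 0.50 = 2.85.
delta = 1.85/2.85 = 185/285 = 37/57.

37/57


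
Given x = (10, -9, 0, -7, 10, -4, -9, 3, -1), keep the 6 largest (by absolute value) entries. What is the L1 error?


Sorted |x_i| descending: [10, 10, 9, 9, 7, 4, 3, 1, 0]
Keep top 6: [10, 10, 9, 9, 7, 4]
Tail entries: [3, 1, 0]
L1 error = sum of tail = 4.

4


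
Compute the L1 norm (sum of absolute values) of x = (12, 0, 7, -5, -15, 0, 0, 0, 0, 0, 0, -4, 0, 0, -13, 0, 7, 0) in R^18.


Non-zero entries: [(0, 12), (2, 7), (3, -5), (4, -15), (11, -4), (14, -13), (16, 7)]
Absolute values: [12, 7, 5, 15, 4, 13, 7]
||x||_1 = sum = 63.

63


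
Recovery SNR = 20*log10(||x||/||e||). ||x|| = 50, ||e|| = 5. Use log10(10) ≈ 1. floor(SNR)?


||x||/||e|| = 50/5 = 10.
log10(10) ≈ 1.
20*log10(||x||/||e||) ≈ 20*1 = 20.
floor(20) = 20.

20


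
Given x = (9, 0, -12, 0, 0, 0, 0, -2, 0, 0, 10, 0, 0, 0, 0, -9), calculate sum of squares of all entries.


Non-zero entries: [(0, 9), (2, -12), (7, -2), (10, 10), (15, -9)]
Squares: [81, 144, 4, 100, 81]
||x||_2^2 = sum = 410.

410


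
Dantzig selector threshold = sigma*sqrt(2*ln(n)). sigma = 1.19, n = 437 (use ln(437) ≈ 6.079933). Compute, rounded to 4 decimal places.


ln(437) ≈ 6.079933.
2*ln(n) ≈ 12.159866.
sqrt(2*ln(n)) ≈ sqrt(12.159866) ≈ 3.4871.
threshold ≈ 1.19*3.4871 = 4.149649 ≈ 4.1496.

4.1496


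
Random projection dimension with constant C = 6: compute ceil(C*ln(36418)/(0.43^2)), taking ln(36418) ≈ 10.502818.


ln(36418) ≈ 10.502818.
eps^2 = 0.43^2 = 0.1849.
C*ln(N)/eps^2 ≈ 6*10.502818/0.1849 ≈ 340.8162.
m = ceil(340.8162) = 341.

341


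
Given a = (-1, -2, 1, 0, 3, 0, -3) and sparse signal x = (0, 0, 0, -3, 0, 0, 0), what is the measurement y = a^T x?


Non-zero terms: ['0*-3']
Products: [0]
y = sum = 0.

0


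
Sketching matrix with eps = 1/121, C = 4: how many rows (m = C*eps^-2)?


1/eps = 121.
(1/eps)^2 = 14641.
m = 4*14641 = 58564.

58564


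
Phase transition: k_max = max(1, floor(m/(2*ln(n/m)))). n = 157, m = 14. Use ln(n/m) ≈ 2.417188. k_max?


n/m = 157/14.
ln(n/m) ≈ 2.417188.
2*ln(n/m) ≈ 4.834376.
m/(2*ln(n/m)) ≈ 14/4.834376 ≈ 2.8959.
floor = 2.
k_max = max(1, 2) = 2.

2


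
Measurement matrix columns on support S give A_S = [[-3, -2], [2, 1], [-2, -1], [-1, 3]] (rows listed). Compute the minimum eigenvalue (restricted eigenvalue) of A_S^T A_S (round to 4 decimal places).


A_S^T A_S = [[18, 7], [7, 15]].
trace = 33.
det = 221.
disc = trace^2 - 4*det = 1089 - 4*221 = 205.
sqrt(205) ≈ 14.317821.
lam_min = (33 - sqrt(205))/2 ≈ (33 - 14.317821)/2 = 9.3410895 ≈ 9.3411.

9.3411


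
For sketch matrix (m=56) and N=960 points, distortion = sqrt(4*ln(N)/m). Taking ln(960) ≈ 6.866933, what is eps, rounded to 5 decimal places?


ln(960) ≈ 6.866933.
4*ln(N)/m ≈ 4*6.866933/56 ≈ 0.49049521.
eps = sqrt(0.49049521) ≈ 0.7003536 ≈ 0.70035.

0.70035


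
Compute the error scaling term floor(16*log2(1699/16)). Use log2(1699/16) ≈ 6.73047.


log2(n/k) = log2(1699/16) ≈ 6.73047.
k*log2(n/k) ≈ 16*6.73047 = 107.68752.
floor(107.68752) = 107.

107


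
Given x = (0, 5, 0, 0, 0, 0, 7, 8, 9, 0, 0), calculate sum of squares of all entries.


Non-zero entries: [(1, 5), (6, 7), (7, 8), (8, 9)]
Squares: [25, 49, 64, 81]
||x||_2^2 = sum = 219.

219


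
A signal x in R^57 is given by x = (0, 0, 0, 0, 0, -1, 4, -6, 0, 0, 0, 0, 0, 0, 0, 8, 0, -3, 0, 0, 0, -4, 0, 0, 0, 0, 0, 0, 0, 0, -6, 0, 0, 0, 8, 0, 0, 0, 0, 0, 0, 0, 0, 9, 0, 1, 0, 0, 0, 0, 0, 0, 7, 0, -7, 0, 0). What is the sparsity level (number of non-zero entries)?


Non-zero positions: [5, 6, 7, 15, 17, 21, 30, 34, 43, 45, 52, 54].
Sparsity = 12.

12


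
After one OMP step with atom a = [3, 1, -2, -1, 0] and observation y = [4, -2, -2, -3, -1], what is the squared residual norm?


a^T a = 15.
a^T y = 17.
coeff = 17/15 = 17/15.
||r||^2 = 221/15.

221/15


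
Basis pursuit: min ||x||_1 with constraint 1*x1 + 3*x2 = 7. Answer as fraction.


Axis intercepts:
  x1 = 7, x2 = 0: L1 = 7
  x1 = 0, x2 = 7/3: L1 = 7/3
x* = (0, 7/3)
||x*||_1 = 7/3.

7/3


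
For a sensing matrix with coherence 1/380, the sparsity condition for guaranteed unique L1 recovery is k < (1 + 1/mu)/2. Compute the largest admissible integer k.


1/mu = 380.
1 + 1/mu = 381.
(1 + 1/mu)/2 = 190.5 is not an integer, so k_max = floor(190.5) = 190.

190


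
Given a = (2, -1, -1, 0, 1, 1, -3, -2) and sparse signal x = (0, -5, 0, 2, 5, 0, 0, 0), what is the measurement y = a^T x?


Non-zero terms: ['-1*-5', '0*2', '1*5']
Products: [5, 0, 5]
y = sum = 10.

10


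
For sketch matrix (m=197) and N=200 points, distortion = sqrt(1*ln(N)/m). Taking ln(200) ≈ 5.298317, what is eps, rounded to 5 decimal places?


ln(200) ≈ 5.298317.
1*ln(N)/m ≈ 1*5.298317/197 ≈ 0.02689501.
eps = sqrt(0.02689501) ≈ 0.163997 ≈ 0.16400.

0.16400


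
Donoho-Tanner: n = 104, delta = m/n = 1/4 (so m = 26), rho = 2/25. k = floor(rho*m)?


m = 1/4*104 = 26.
rho = 2/25.
rho*m = 2/25*26 = 2.08.
k = floor(2.08) = 2.

2


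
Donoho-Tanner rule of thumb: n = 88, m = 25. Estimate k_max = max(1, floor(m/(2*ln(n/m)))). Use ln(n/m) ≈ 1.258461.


n/m = 88/25.
ln(n/m) ≈ 1.258461.
2*ln(n/m) ≈ 2.516922.
m/(2*ln(n/m)) ≈ 25/2.516922 ≈ 9.9328.
floor = 9.
k_max = max(1, 9) = 9.

9


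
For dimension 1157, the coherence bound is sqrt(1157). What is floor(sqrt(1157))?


34^2 = 1156 <= 1157 < 1225 = 35^2, so 34 <= sqrt(1157) < 35.
floor(sqrt(1157)) = 34.

34


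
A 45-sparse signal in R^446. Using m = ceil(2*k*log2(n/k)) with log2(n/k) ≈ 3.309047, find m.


log2(n/k) = log2(446/45) ≈ 3.309047.
2*k*log2(n/k) ≈ 2*45*3.309047 = 297.81423.
m = ceil(297.81423) = 298.

298


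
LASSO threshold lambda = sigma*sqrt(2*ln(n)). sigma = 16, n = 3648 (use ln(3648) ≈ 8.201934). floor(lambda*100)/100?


ln(3648) ≈ 8.201934.
2*ln(n) ≈ 16.403868.
sqrt(2*ln(n)) ≈ sqrt(16.403868) ≈ 4.050169.
lambda ≈ 16*4.050169 = 64.802704.
floor(lambda*100)/100 = 64.80.

64.80


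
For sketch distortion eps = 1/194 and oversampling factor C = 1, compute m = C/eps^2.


1/eps = 194.
(1/eps)^2 = 37636.
m = 1*37636 = 37636.

37636


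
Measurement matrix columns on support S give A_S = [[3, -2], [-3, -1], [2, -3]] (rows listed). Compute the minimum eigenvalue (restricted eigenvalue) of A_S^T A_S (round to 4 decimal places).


A_S^T A_S = [[22, -9], [-9, 14]].
trace = 36.
det = 227.
disc = trace^2 - 4*det = 1296 - 4*227 = 388.
sqrt(388) ≈ 19.697716.
lam_min = (36 - sqrt(388))/2 ≈ (36 - 19.697716)/2 = 8.151142 ≈ 8.1511.

8.1511


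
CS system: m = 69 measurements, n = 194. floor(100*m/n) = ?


100*m/n = 100*69/194 ≈ 35.567.
floor = 35.

35


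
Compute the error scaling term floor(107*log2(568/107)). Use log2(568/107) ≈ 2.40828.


log2(n/k) = log2(568/107) ≈ 2.40828.
k*log2(n/k) ≈ 107*2.40828 = 257.68596.
floor(257.68596) = 257.

257


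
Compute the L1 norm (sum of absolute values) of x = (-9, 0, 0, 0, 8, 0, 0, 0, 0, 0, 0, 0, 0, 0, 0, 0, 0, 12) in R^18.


Non-zero entries: [(0, -9), (4, 8), (17, 12)]
Absolute values: [9, 8, 12]
||x||_1 = sum = 29.

29


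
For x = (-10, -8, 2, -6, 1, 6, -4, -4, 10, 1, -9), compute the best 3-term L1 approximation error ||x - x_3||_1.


Sorted |x_i| descending: [10, 10, 9, 8, 6, 6, 4, 4, 2, 1, 1]
Keep top 3: [10, 10, 9]
Tail entries: [8, 6, 6, 4, 4, 2, 1, 1]
L1 error = sum of tail = 32.

32


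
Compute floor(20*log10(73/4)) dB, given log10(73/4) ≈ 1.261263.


||x||/||e|| = 73/4.
log10(73/4) ≈ 1.261263.
20*log10(||x||/||e||) ≈ 20*1.261263 = 25.22526.
floor(25.22526) = 25.

25


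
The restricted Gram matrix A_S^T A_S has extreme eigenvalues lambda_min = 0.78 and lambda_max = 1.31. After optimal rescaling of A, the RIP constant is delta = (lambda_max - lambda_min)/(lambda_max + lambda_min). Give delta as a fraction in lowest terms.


lambda_max - lambda_min = 1.31 - 0.78 = 0.53.
lambda_max + lambda_min = 1.31 + 0.78 = 2.09.
delta = 0.53/2.09 = 53/209.

53/209


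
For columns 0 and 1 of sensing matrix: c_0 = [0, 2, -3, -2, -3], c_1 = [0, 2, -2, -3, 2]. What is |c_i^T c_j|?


Inner product: 0*0 + 2*2 + -3*-2 + -2*-3 + -3*2
Products: [0, 4, 6, 6, -6]
Sum = 10.
|dot| = 10.

10


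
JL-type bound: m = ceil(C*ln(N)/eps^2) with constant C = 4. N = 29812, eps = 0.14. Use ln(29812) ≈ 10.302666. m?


ln(29812) ≈ 10.302666.
eps^2 = 0.14^2 = 0.0196.
C*ln(N)/eps^2 ≈ 4*10.302666/0.0196 ≈ 2102.5849.
m = ceil(2102.5849) = 2103.

2103


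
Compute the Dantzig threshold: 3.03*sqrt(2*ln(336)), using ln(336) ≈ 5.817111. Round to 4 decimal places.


ln(336) ≈ 5.817111.
2*ln(n) ≈ 11.634222.
sqrt(2*ln(n)) ≈ sqrt(11.634222) ≈ 3.410898.
threshold ≈ 3.03*3.410898 = 10.33502094 ≈ 10.3350.

10.3350


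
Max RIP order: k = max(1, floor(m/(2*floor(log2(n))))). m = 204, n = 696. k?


floor(log2(696)) = 9.
2*9 = 18.
m/(2*floor(log2(n))) = 204/18 ≈ 11.3333.
floor = 11.
k = max(1, 11) = 11.

11


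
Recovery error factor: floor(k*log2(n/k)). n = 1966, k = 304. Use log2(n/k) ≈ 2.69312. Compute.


log2(n/k) = log2(1966/304) ≈ 2.69312.
k*log2(n/k) ≈ 304*2.69312 = 818.70848.
floor(818.70848) = 818.

818


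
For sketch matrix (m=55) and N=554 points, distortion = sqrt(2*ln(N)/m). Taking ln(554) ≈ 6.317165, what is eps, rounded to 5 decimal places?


ln(554) ≈ 6.317165.
2*ln(N)/m ≈ 2*6.317165/55 ≈ 0.22971509.
eps = sqrt(0.22971509) ≈ 0.479286 ≈ 0.47929.

0.47929


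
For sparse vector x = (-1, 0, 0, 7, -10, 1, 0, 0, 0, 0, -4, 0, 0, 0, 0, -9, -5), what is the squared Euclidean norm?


Non-zero entries: [(0, -1), (3, 7), (4, -10), (5, 1), (10, -4), (15, -9), (16, -5)]
Squares: [1, 49, 100, 1, 16, 81, 25]
||x||_2^2 = sum = 273.

273


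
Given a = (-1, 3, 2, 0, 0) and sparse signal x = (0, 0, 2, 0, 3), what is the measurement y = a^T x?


Non-zero terms: ['2*2', '0*3']
Products: [4, 0]
y = sum = 4.

4


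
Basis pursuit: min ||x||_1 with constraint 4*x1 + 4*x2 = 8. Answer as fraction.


Axis intercepts:
  x1 = 2, x2 = 0: L1 = 2
  x1 = 0, x2 = 2: L1 = 2
x* = (2, 0)
||x*||_1 = 2.

2


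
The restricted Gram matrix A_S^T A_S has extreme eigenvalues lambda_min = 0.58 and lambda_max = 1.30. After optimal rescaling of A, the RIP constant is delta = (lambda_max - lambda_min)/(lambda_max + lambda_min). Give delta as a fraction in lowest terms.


lambda_max - lambda_min = 1.30 - 0.58 = 0.72.
lambda_max + lambda_min = 1.30 + 0.58 = 1.88.
delta = 0.72/1.88 = 72/188 = 18/47.

18/47


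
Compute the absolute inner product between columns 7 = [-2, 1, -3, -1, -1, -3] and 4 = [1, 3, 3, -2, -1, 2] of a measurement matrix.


Inner product: -2*1 + 1*3 + -3*3 + -1*-2 + -1*-1 + -3*2
Products: [-2, 3, -9, 2, 1, -6]
Sum = -11.
|dot| = 11.

11


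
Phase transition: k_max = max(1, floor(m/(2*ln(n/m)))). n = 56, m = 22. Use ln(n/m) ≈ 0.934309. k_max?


n/m = 56/22 = 28/11.
ln(n/m) ≈ 0.934309.
2*ln(n/m) ≈ 1.868618.
m/(2*ln(n/m)) ≈ 22/1.868618 ≈ 11.7734.
floor = 11.
k_max = max(1, 11) = 11.

11


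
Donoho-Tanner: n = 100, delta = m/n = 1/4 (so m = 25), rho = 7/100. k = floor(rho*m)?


m = 1/4*100 = 25.
rho = 7/100.
rho*m = 7/100*25 = 1.75.
k = floor(1.75) = 1.

1


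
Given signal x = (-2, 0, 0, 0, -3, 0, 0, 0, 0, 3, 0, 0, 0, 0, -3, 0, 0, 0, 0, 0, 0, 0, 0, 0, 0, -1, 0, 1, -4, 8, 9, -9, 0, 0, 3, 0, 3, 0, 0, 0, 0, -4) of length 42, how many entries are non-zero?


Non-zero positions: [0, 4, 9, 14, 25, 27, 28, 29, 30, 31, 34, 36, 41].
Sparsity = 13.

13


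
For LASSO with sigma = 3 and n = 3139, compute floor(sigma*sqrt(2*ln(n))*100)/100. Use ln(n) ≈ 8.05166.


ln(3139) ≈ 8.05166.
2*ln(n) ≈ 16.10332.
sqrt(2*ln(n)) ≈ sqrt(16.10332) ≈ 4.012894.
lambda ≈ 3*4.012894 = 12.038682.
floor(lambda*100)/100 = 12.03.

12.03


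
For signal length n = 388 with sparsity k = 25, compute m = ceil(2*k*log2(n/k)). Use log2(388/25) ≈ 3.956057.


log2(n/k) = log2(388/25) ≈ 3.956057.
2*k*log2(n/k) ≈ 2*25*3.956057 = 197.80285.
m = ceil(197.80285) = 198.

198


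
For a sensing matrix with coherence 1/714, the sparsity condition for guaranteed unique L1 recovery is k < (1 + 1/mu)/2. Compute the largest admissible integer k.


1/mu = 714.
1 + 1/mu = 715.
(1 + 1/mu)/2 = 357.5 is not an integer, so k_max = floor(357.5) = 357.

357


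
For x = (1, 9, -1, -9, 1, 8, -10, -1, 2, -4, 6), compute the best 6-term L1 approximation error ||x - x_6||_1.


Sorted |x_i| descending: [10, 9, 9, 8, 6, 4, 2, 1, 1, 1, 1]
Keep top 6: [10, 9, 9, 8, 6, 4]
Tail entries: [2, 1, 1, 1, 1]
L1 error = sum of tail = 6.

6


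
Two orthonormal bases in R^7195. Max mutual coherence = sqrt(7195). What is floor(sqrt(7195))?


84^2 = 7056 <= 7195 < 7225 = 85^2, so 84 <= sqrt(7195) < 85.
floor(sqrt(7195)) = 84.

84


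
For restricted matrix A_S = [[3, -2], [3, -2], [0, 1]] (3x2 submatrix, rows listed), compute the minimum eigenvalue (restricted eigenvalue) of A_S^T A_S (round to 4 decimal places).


A_S^T A_S = [[18, -12], [-12, 9]].
trace = 27.
det = 18.
disc = trace^2 - 4*det = 729 - 4*18 = 657.
sqrt(657) ≈ 25.632011.
lam_min = (27 - sqrt(657))/2 ≈ (27 - 25.632011)/2 = 0.6839945 ≈ 0.6840.

0.6840


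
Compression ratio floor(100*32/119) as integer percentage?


100*m/n = 100*32/119 ≈ 26.8908.
floor = 26.

26


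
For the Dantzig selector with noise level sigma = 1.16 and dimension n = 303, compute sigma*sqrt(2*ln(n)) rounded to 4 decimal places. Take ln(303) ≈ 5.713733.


ln(303) ≈ 5.713733.
2*ln(n) ≈ 11.427466.
sqrt(2*ln(n)) ≈ sqrt(11.427466) ≈ 3.380454.
threshold ≈ 1.16*3.380454 = 3.92132664 ≈ 3.9213.

3.9213


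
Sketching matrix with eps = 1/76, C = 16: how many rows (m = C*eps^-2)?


1/eps = 76.
(1/eps)^2 = 5776.
m = 16*5776 = 92416.

92416


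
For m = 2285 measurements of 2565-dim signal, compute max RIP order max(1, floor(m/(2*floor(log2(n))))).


floor(log2(2565)) = 11.
2*11 = 22.
m/(2*floor(log2(n))) = 2285/22 ≈ 103.8636.
floor = 103.
k = max(1, 103) = 103.

103


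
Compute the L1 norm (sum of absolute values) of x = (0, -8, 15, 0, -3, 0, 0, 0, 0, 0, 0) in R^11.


Non-zero entries: [(1, -8), (2, 15), (4, -3)]
Absolute values: [8, 15, 3]
||x||_1 = sum = 26.

26


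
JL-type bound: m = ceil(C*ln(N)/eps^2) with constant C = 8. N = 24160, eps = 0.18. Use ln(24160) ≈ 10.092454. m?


ln(24160) ≈ 10.092454.
eps^2 = 0.18^2 = 0.0324.
C*ln(N)/eps^2 ≈ 8*10.092454/0.0324 ≈ 2491.964.
m = ceil(2491.964) = 2492.

2492


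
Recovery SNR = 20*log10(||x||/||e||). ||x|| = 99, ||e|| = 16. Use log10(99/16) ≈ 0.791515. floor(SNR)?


||x||/||e|| = 99/16.
log10(99/16) ≈ 0.791515.
20*log10(||x||/||e||) ≈ 20*0.791515 = 15.8303.
floor(15.8303) = 15.

15


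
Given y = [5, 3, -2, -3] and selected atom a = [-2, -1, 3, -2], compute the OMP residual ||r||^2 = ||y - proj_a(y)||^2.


a^T a = 18.
a^T y = -13.
coeff = -13/18 = -13/18.
||r||^2 = 677/18.

677/18


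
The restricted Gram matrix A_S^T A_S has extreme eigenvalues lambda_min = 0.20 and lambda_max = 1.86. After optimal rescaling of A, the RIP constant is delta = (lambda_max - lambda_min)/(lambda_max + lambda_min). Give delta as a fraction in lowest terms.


lambda_max - lambda_min = 1.86 - 0.20 = 1.66.
lambda_max + lambda_min = 1.86 + 0.20 = 2.06.
delta = 1.66/2.06 = 166/206 = 83/103.

83/103


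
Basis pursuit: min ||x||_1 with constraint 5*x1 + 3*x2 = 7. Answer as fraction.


Axis intercepts:
  x1 = 7/5, x2 = 0: L1 = 7/5
  x1 = 0, x2 = 7/3: L1 = 7/3
x* = (7/5, 0)
||x*||_1 = 7/5.

7/5


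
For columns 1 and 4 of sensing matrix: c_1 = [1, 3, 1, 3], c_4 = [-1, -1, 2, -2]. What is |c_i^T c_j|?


Inner product: 1*-1 + 3*-1 + 1*2 + 3*-2
Products: [-1, -3, 2, -6]
Sum = -8.
|dot| = 8.

8


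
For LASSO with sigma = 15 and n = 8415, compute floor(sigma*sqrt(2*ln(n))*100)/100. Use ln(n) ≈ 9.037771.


ln(8415) ≈ 9.037771.
2*ln(n) ≈ 18.075542.
sqrt(2*ln(n)) ≈ sqrt(18.075542) ≈ 4.251534.
lambda ≈ 15*4.251534 = 63.77301.
floor(lambda*100)/100 = 63.77.

63.77


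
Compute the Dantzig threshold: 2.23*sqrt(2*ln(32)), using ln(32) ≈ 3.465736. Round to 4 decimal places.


ln(32) ≈ 3.465736.
2*ln(n) ≈ 6.931472.
sqrt(2*ln(n)) ≈ sqrt(6.931472) ≈ 2.632769.
threshold ≈ 2.23*2.632769 = 5.87107487 ≈ 5.8711.

5.8711


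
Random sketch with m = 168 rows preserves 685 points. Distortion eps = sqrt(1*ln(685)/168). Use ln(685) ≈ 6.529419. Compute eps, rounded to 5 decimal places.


ln(685) ≈ 6.529419.
1*ln(N)/m ≈ 1*6.529419/168 ≈ 0.03886559.
eps = sqrt(0.03886559) ≈ 0.1971436 ≈ 0.19714.

0.19714


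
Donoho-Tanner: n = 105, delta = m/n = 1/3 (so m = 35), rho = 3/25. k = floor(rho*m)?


m = 1/3*105 = 35.
rho = 3/25.
rho*m = 3/25*35 = 4.2.
k = floor(4.2) = 4.

4


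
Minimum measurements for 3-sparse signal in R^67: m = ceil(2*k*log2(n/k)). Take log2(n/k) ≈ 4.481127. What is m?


log2(n/k) = log2(67/3) ≈ 4.481127.
2*k*log2(n/k) ≈ 2*3*4.481127 = 26.886762.
m = ceil(26.886762) = 27.

27


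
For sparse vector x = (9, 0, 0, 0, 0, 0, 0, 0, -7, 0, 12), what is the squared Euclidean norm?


Non-zero entries: [(0, 9), (8, -7), (10, 12)]
Squares: [81, 49, 144]
||x||_2^2 = sum = 274.

274


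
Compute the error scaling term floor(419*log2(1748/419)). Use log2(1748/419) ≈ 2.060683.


log2(n/k) = log2(1748/419) ≈ 2.060683.
k*log2(n/k) ≈ 419*2.060683 = 863.426177.
floor(863.426177) = 863.

863


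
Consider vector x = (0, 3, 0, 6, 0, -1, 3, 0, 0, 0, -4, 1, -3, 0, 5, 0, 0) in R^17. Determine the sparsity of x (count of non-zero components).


Non-zero positions: [1, 3, 5, 6, 10, 11, 12, 14].
Sparsity = 8.

8


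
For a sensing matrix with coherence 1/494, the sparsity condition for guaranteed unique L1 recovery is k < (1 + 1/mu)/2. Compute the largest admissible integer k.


1/mu = 494.
1 + 1/mu = 495.
(1 + 1/mu)/2 = 247.5 is not an integer, so k_max = floor(247.5) = 247.

247
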